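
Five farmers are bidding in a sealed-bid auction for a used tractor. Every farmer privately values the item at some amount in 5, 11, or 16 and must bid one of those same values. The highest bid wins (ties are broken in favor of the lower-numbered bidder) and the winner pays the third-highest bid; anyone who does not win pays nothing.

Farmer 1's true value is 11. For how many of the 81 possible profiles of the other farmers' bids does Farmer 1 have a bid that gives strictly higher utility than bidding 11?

4

Others bid (5, 5, 5, 16): truth gives 0; bid 16 gives 6 > 0. Violating.
Others bid (5, 5, 16, 5): truth gives 0; bid 16 gives 6 > 0. Violating.
Others bid (5, 16, 5, 5): truth gives 0; bid 16 gives 6 > 0. Violating.
Others bid (16, 5, 5, 5): truth gives 0; bid 16 gives 6 > 0. Violating.
Others bid (5, 5, 5, 5): truth gives 6; no alternative beats it.
Others bid (5, 5, 5, 11): truth gives 6; no alternative beats it.
(Checking all 81 profiles: 4 have a profitable deviation, 77 do not.)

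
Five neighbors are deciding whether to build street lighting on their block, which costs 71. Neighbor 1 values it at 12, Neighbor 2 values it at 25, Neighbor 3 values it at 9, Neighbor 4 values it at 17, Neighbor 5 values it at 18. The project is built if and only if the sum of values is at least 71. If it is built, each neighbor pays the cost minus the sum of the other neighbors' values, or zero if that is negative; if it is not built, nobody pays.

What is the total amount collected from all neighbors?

Total value 81 ≥ cost 71, so it is built.
Neighbor 1: others sum to 69; max(0, 71 - 69) = 2.
Neighbor 2: others sum to 56; max(0, 71 - 56) = 15.
Neighbor 3: others sum to 72; max(0, 71 - 72) = 0.
Neighbor 4: others sum to 64; max(0, 71 - 64) = 7.
Neighbor 5: others sum to 63; max(0, 71 - 63) = 8.
Total collected = 2 + 15 + 0 + 7 + 8 = 32.

32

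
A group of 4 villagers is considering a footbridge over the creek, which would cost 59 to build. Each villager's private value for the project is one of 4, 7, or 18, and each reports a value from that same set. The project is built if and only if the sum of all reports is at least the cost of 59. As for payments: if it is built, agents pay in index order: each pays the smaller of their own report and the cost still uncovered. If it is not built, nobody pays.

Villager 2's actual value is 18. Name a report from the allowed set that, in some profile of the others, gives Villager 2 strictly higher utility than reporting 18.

Suppose Villager 1 reports 18, Villager 3 reports 18 and Villager 4 reports 18.
Report 18: project built, pays 18, utility 18 - 18 = 0.
Report 7: project built, pays 7, utility 18 - 7 = 11.
So reporting 7 beats truth here (11 > 0).

7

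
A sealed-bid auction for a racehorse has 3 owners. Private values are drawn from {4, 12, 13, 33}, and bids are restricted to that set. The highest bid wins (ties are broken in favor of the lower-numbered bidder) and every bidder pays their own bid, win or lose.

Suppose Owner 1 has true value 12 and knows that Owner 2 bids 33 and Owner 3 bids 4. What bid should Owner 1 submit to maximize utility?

Bid 4: loses but pays 4, utility -4.
Bid 12: loses but pays 12, utility -12.
Bid 13: loses but pays 13, utility -13.
Bid 33: wins, pays 33, utility 12 - 33 = -21.
The best choice is 4 with utility -4.

4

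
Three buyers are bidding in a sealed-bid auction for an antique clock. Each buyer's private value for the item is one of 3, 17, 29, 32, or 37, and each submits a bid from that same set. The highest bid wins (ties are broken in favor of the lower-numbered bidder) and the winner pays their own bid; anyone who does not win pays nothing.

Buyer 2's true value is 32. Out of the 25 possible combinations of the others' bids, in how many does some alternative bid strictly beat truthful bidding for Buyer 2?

Others bid (3, 3): truth gives 0; bid 17 gives 15 > 0. Violating.
Others bid (3, 17): truth gives 0; bid 17 gives 15 > 0. Violating.
Others bid (3, 29): truth gives 0; bid 29 gives 3 > 0. Violating.
Others bid (17, 3): truth gives 0; bid 29 gives 3 > 0. Violating.
Others bid (3, 32): truth gives 0; no alternative beats it.
Others bid (3, 37): truth gives 0; no alternative beats it.
(Checking all 25 profiles: 6 have a profitable deviation, 19 do not.)

6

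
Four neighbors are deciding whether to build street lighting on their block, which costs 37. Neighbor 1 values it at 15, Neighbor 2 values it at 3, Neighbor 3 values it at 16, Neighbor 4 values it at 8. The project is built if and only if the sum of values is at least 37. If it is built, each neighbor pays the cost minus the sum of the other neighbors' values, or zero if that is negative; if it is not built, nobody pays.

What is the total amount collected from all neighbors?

Total value 42 ≥ cost 37, so it is built.
Neighbor 1: others sum to 27; max(0, 37 - 27) = 10.
Neighbor 2: others sum to 39; max(0, 37 - 39) = 0.
Neighbor 3: others sum to 26; max(0, 37 - 26) = 11.
Neighbor 4: others sum to 34; max(0, 37 - 34) = 3.
Total collected = 10 + 0 + 11 + 3 = 24.

24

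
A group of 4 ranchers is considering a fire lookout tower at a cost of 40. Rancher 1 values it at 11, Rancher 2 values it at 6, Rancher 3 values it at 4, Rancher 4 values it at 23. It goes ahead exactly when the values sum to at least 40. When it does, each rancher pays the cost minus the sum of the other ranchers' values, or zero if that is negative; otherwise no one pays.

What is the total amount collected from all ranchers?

Total value 44 ≥ cost 40, so it is built.
Rancher 1: others sum to 33; max(0, 40 - 33) = 7.
Rancher 2: others sum to 38; max(0, 40 - 38) = 2.
Rancher 3: others sum to 40; max(0, 40 - 40) = 0.
Rancher 4: others sum to 21; max(0, 40 - 21) = 19.
Total collected = 7 + 2 + 0 + 19 = 28.

28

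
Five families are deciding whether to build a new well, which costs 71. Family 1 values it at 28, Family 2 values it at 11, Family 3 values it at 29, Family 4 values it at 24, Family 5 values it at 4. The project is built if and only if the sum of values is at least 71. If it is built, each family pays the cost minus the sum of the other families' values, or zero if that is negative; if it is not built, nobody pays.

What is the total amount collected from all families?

Total value 96 ≥ cost 71, so it is built.
Family 1: others sum to 68; max(0, 71 - 68) = 3.
Family 2: others sum to 85; max(0, 71 - 85) = 0.
Family 3: others sum to 67; max(0, 71 - 67) = 4.
Family 4: others sum to 72; max(0, 71 - 72) = 0.
Family 5: others sum to 92; max(0, 71 - 92) = 0.
Total collected = 3 + 0 + 4 + 0 + 0 = 7.

7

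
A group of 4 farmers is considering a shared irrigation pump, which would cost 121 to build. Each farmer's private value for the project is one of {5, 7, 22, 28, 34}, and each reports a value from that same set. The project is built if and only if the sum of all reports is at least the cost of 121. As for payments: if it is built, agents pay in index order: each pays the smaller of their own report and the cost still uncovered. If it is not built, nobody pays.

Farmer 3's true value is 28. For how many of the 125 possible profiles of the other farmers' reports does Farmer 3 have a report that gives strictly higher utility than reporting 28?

1

Others report (34, 34, 34): truth gives 0; report 22 gives 6 > 0. Violating.
Others report (5, 5, 5): truth gives 0; no alternative beats it.
Others report (5, 5, 7): truth gives 0; no alternative beats it.
(Checking all 125 profiles: 1 has a profitable deviation, 124 do not.)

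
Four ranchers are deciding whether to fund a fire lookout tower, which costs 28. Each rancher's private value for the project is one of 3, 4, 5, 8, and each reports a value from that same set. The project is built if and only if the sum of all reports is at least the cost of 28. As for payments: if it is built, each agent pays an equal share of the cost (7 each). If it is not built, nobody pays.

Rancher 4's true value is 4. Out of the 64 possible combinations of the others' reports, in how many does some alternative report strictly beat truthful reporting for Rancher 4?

Others report (8, 8, 8): truth gives -3; report 3 gives 0 > -3. Violating.
Others report (3, 3, 3): truth gives 0; no alternative beats it.
Others report (3, 3, 4): truth gives 0; no alternative beats it.
(Checking all 64 profiles: 1 has a profitable deviation, 63 do not.)

1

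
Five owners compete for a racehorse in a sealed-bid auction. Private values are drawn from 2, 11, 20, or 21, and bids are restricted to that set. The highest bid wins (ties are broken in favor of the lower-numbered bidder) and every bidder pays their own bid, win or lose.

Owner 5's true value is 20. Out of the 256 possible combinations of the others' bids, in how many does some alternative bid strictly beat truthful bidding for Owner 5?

241

Others bid (2, 2, 2, 2): truth gives 0; bid 11 gives 9 > 0. Violating.
Others bid (2, 2, 2, 20): truth gives -20; bid 21 gives -1 > -20. Violating.
Others bid (2, 2, 2, 21): truth gives -20; bid 2 gives -2 > -20. Violating.
Others bid (2, 2, 11, 20): truth gives -20; bid 21 gives -1 > -20. Violating.
Others bid (2, 2, 2, 11): truth gives 0; no alternative beats it.
Others bid (2, 2, 11, 2): truth gives 0; no alternative beats it.
(Checking all 256 profiles: 241 have a profitable deviation, 15 do not.)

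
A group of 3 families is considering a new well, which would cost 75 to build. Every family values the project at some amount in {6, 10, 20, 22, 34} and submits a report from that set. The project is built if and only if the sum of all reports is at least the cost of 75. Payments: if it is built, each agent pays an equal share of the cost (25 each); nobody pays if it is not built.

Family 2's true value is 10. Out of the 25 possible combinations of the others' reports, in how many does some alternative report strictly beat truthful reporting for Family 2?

Others report (34, 34): truth gives -15; report 6 gives 0 > -15. Violating.
Others report (6, 6): truth gives 0; no alternative beats it.
Others report (6, 10): truth gives 0; no alternative beats it.
(Checking all 25 profiles: 1 has a profitable deviation, 24 do not.)

1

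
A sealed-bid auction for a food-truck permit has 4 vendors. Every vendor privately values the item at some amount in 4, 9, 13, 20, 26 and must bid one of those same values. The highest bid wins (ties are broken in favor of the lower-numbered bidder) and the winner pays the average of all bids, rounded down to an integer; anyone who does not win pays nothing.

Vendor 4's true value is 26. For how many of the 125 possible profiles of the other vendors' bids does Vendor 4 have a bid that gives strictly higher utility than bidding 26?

27

Others bid (4, 4, 4): truth gives 17; bid 9 gives 21 > 17. Violating.
Others bid (4, 4, 9): truth gives 16; bid 13 gives 19 > 16. Violating.
Others bid (4, 4, 13): truth gives 15; bid 20 gives 16 > 15. Violating.
Others bid (4, 9, 4): truth gives 16; bid 13 gives 19 > 16. Violating.
Others bid (4, 4, 20): truth gives 13; no alternative beats it.
Others bid (4, 4, 26): truth gives 0; no alternative beats it.
(Checking all 125 profiles: 27 have a profitable deviation, 98 do not.)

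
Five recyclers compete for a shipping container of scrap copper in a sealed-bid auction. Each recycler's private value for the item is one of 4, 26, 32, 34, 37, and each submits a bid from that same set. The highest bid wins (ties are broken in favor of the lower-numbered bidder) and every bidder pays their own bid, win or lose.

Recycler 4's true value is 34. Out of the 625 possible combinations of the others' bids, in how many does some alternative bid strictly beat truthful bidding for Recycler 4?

Others bid (4, 4, 4, 4): truth gives 0; bid 26 gives 8 > 0. Violating.
Others bid (4, 4, 4, 26): truth gives 0; bid 26 gives 8 > 0. Violating.
Others bid (4, 4, 4, 32): truth gives 0; bid 32 gives 2 > 0. Violating.
Others bid (4, 4, 4, 37): truth gives -34; bid 37 gives -3 > -34. Violating.
Others bid (4, 4, 4, 34): truth gives 0; no alternative beats it.
Others bid (4, 4, 26, 34): truth gives 0; no alternative beats it.
(Checking all 625 profiles: 541 have a profitable deviation, 84 do not.)

541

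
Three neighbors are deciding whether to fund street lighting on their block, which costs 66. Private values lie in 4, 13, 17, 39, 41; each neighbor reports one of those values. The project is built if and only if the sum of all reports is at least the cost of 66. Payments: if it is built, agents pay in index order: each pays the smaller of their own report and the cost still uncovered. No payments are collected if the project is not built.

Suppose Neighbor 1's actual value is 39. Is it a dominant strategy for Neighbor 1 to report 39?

Consider the case where Neighbor 2 reports 13 and Neighbor 3 reports 39.
Truthful report 39: project built, pays 39, utility 39 - 39 = 0.
Report 17 instead: project built, pays 17, utility 39 - 17 = 22.
Since 22 > 0, reporting 17 is strictly better here, so truthful reporting is not dominant.

No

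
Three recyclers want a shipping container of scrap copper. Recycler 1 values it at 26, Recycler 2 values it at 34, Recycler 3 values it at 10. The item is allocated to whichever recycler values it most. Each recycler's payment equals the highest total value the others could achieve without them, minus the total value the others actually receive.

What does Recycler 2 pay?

26

Recycler 2 has the highest value and receives the item.
Without Recycler 2, the item would go to the next-highest value, 26, so the others could achieve 26.
With Recycler 2 present and winning, the others receive nothing, so their total is 0.
Payment = 26 - 0 = 26.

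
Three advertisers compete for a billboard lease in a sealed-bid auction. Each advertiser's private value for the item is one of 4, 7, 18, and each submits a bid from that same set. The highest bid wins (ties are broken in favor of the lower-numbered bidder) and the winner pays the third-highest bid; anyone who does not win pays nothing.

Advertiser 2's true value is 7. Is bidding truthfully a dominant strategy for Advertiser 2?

No

Consider the case where Advertiser 1 bids 4 and Advertiser 3 bids 18.
Truthful bid 7: loses, pays 0, utility 0.
Bid 18 instead: wins, pays 4, utility 7 - 4 = 3.
Since 3 > 0, bidding 18 is strictly better here, so truthful bidding is not dominant.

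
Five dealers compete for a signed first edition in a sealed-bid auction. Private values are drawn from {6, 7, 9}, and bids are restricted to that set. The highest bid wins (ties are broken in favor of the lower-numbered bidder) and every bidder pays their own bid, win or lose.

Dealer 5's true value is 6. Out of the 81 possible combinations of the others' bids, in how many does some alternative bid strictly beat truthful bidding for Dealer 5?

16

Others bid (6, 6, 6, 6): truth gives -6; bid 7 gives -1 > -6. Violating.
Others bid (6, 6, 6, 7): truth gives -6; bid 9 gives -3 > -6. Violating.
Others bid (6, 6, 7, 6): truth gives -6; bid 9 gives -3 > -6. Violating.
Others bid (6, 6, 7, 7): truth gives -6; bid 9 gives -3 > -6. Violating.
Others bid (6, 6, 6, 9): truth gives -6; no alternative beats it.
Others bid (6, 6, 7, 9): truth gives -6; no alternative beats it.
(Checking all 81 profiles: 16 have a profitable deviation, 65 do not.)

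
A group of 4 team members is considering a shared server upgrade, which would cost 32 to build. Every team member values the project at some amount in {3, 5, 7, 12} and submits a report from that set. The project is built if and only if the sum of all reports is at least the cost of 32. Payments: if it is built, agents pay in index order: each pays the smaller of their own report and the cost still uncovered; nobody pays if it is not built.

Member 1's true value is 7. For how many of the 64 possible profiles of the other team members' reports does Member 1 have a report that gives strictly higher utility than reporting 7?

Others report (3, 12, 12): truth gives 0; report 5 gives 2 > 0. Violating.
Others report (5, 12, 12): truth gives 0; report 3 gives 4 > 0. Violating.
Others report (7, 12, 12): truth gives 0; report 3 gives 4 > 0. Violating.
Others report (12, 3, 12): truth gives 0; report 5 gives 2 > 0. Violating.
Others report (3, 3, 3): truth gives 0; no alternative beats it.
Others report (3, 3, 5): truth gives 0; no alternative beats it.
(Checking all 64 profiles: 10 have a profitable deviation, 54 do not.)

10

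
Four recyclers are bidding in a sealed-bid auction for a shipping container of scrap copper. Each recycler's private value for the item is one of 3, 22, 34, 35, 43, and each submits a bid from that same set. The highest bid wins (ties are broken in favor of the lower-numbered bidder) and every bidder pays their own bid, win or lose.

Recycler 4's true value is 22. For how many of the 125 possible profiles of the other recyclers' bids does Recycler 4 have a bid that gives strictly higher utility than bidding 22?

124

Others bid (3, 3, 22): truth gives -22; bid 3 gives -3 > -22. Violating.
Others bid (3, 3, 34): truth gives -22; bid 3 gives -3 > -22. Violating.
Others bid (3, 3, 35): truth gives -22; bid 3 gives -3 > -22. Violating.
Others bid (3, 3, 43): truth gives -22; bid 3 gives -3 > -22. Violating.
Others bid (3, 3, 3): truth gives 0; no alternative beats it.
(Checking all 125 profiles: 124 have a profitable deviation, 1 does not.)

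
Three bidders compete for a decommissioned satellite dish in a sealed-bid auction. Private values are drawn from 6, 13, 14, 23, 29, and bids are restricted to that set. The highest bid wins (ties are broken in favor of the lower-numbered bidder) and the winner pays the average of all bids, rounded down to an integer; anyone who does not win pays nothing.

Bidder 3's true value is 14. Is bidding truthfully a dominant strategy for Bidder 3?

Check each profile of the others' bids and compare truth against every alternative bid.
Others bid (6, 13): truth gives 3, best alternative gives 0.
Others bid (13, 6): truth gives 3, best alternative gives 0.
Others bid (13, 13): truth gives 1, best alternative gives 0.
Others bid (6, 6): truth gives 6, best alternative gives 6.
Others bid (6, 14): truth gives 0, best alternative gives 0.
Others bid (6, 23): truth gives 0, best alternative gives 0.
(Remaining 19 profiles checked similarly; truth is weakly best in each.)
In every case the truthful bid is at least as good as any alternative, so it is a dominant strategy.

Yes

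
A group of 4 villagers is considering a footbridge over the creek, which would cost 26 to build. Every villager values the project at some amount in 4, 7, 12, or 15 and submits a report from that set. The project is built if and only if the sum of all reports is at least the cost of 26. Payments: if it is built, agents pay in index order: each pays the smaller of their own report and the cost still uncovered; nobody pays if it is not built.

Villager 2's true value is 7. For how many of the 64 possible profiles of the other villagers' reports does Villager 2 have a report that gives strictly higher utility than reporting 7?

53

Others report (4, 4, 15): truth gives 0; report 4 gives 3 > 0. Violating.
Others report (4, 7, 12): truth gives 0; report 4 gives 3 > 0. Violating.
Others report (4, 7, 15): truth gives 0; report 4 gives 3 > 0. Violating.
Others report (4, 12, 7): truth gives 0; report 4 gives 3 > 0. Violating.
Others report (4, 4, 4): truth gives 0; no alternative beats it.
Others report (4, 4, 7): truth gives 0; no alternative beats it.
(Checking all 64 profiles: 53 have a profitable deviation, 11 do not.)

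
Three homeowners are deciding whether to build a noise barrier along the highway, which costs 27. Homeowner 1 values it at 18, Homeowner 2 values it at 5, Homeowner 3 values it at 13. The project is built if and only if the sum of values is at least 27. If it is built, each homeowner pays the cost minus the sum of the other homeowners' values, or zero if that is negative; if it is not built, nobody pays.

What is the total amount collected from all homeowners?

13

Total value 36 ≥ cost 27, so it is built.
Homeowner 1: others sum to 18; max(0, 27 - 18) = 9.
Homeowner 2: others sum to 31; max(0, 27 - 31) = 0.
Homeowner 3: others sum to 23; max(0, 27 - 23) = 4.
Total collected = 9 + 0 + 4 = 13.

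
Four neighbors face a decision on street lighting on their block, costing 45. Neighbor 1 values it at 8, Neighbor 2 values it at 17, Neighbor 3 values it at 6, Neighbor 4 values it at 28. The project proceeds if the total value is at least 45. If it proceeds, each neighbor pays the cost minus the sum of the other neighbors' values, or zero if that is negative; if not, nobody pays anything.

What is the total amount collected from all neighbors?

Total value 59 ≥ cost 45, so it is built.
Neighbor 1: others sum to 51; max(0, 45 - 51) = 0.
Neighbor 2: others sum to 42; max(0, 45 - 42) = 3.
Neighbor 3: others sum to 53; max(0, 45 - 53) = 0.
Neighbor 4: others sum to 31; max(0, 45 - 31) = 14.
Total collected = 0 + 3 + 0 + 14 = 17.

17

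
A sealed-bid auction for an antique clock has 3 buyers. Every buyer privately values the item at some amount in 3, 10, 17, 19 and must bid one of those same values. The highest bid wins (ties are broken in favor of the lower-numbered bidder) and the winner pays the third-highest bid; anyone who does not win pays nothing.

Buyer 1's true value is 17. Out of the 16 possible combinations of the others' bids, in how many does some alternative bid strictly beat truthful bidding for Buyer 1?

Others bid (3, 19): truth gives 0; bid 19 gives 14 > 0. Violating.
Others bid (10, 19): truth gives 0; bid 19 gives 7 > 0. Violating.
Others bid (19, 3): truth gives 0; bid 19 gives 14 > 0. Violating.
Others bid (19, 10): truth gives 0; bid 19 gives 7 > 0. Violating.
Others bid (3, 3): truth gives 14; no alternative beats it.
Others bid (3, 10): truth gives 14; no alternative beats it.
(Checking all 16 profiles: 4 have a profitable deviation, 12 do not.)

4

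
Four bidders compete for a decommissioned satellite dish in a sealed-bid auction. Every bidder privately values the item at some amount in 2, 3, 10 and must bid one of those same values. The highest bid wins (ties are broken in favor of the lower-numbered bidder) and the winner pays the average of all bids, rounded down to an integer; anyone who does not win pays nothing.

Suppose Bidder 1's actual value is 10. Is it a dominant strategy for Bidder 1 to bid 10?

No

Consider the case where Bidder 2 bids 2, Bidder 3 bids 2 and Bidder 4 bids 2.
Truthful bid 10: wins, pays 4, utility 10 - 4 = 6.
Bid 2 instead: wins, pays 2, utility 10 - 2 = 8.
Since 8 > 6, bidding 2 is strictly better here, so truthful bidding is not dominant.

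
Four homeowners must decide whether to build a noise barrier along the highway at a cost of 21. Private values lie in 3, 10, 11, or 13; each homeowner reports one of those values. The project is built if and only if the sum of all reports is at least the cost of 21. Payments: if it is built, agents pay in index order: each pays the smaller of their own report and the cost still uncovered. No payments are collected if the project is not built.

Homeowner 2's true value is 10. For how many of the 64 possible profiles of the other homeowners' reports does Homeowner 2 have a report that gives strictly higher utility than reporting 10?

Others report (3, 3, 13): truth gives 0; report 3 gives 7 > 0. Violating.
Others report (3, 10, 10): truth gives 0; report 3 gives 7 > 0. Violating.
Others report (3, 10, 11): truth gives 0; report 3 gives 7 > 0. Violating.
Others report (3, 10, 13): truth gives 0; report 3 gives 7 > 0. Violating.
Others report (3, 3, 3): truth gives 0; no alternative beats it.
Others report (3, 3, 10): truth gives 0; no alternative beats it.
(Checking all 64 profiles: 57 have a profitable deviation, 7 do not.)

57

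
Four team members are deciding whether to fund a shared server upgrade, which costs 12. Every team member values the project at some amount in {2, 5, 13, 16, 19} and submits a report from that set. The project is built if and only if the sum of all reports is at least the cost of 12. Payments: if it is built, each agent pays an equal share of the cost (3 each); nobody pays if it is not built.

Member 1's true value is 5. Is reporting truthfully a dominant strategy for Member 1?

No

Consider the case where Member 2 reports 2, Member 3 reports 2 and Member 4 reports 2.
Truthful report 5: project not built, utility 0.
Report 13 instead: project built, pays 3, utility 5 - 3 = 2.
Since 2 > 0, reporting 13 is strictly better here, so truthful reporting is not dominant.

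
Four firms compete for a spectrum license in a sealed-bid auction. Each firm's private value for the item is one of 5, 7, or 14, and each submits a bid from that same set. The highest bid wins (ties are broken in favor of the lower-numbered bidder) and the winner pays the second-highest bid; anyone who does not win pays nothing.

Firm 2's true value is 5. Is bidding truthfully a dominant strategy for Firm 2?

Yes

Check each profile of the others' bids and compare truth against every alternative bid.
Others bid (5, 5, 7): truth gives 0, best alternative gives -2.
Others bid (5, 7, 5): truth gives 0, best alternative gives -2.
Others bid (5, 7, 7): truth gives 0, best alternative gives -2.
Others bid (5, 5, 5): truth gives 0, best alternative gives 0.
Others bid (5, 5, 14): truth gives 0, best alternative gives 0.
Others bid (5, 7, 14): truth gives 0, best alternative gives 0.
(Remaining 21 profiles checked similarly; truth is weakly best in each.)
In every case the truthful bid is at least as good as any alternative, so it is a dominant strategy.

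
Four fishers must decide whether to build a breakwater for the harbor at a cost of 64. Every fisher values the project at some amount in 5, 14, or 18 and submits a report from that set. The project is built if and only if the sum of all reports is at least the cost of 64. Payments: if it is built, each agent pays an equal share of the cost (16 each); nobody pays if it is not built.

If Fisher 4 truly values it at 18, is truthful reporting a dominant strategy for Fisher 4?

Yes

Check each profile of the others' reports and compare truth against every alternative report.
Others report (14, 14, 18): truth gives 2, best alternative gives 0.
Others report (14, 18, 14): truth gives 2, best alternative gives 0.
Others report (18, 14, 14): truth gives 2, best alternative gives 0.
Others report (14, 18, 18): truth gives 2, best alternative gives 2.
Others report (18, 14, 18): truth gives 2, best alternative gives 2.
Others report (18, 18, 14): truth gives 2, best alternative gives 2.
(Remaining 21 profiles checked similarly; truth is weakly best in each.)
In every case the truthful report is at least as good as any alternative, so it is a dominant strategy.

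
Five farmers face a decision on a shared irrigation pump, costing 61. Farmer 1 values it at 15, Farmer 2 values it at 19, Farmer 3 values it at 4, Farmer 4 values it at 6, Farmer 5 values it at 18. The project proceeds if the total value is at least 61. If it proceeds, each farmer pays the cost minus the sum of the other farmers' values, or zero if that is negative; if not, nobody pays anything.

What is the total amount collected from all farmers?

Total value 62 ≥ cost 61, so it is built.
Farmer 1: others sum to 47; max(0, 61 - 47) = 14.
Farmer 2: others sum to 43; max(0, 61 - 43) = 18.
Farmer 3: others sum to 58; max(0, 61 - 58) = 3.
Farmer 4: others sum to 56; max(0, 61 - 56) = 5.
Farmer 5: others sum to 44; max(0, 61 - 44) = 17.
Total collected = 14 + 18 + 3 + 5 + 17 = 57.

57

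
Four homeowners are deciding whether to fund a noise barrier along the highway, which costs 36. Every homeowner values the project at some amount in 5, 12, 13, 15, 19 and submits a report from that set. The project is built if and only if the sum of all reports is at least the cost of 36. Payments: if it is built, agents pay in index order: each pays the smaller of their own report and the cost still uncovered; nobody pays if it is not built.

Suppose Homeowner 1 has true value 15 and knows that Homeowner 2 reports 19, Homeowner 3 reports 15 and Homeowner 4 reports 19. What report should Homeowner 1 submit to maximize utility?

Report 5: project built, pays 5, utility 15 - 5 = 10.
Report 12: project built, pays 12, utility 15 - 12 = 3.
Report 13: project built, pays 13, utility 15 - 13 = 2.
Report 15: project built, pays 15, utility 15 - 15 = 0.
Report 19: project built, pays 19, utility 15 - 19 = -4.
The best choice is 5 with utility 10.

5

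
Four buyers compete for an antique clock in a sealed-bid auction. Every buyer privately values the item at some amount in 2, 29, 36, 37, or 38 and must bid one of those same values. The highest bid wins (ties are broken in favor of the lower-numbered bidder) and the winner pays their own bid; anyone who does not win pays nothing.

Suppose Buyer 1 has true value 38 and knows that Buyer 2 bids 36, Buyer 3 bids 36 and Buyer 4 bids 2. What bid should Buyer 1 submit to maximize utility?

36

Bid 2: loses, pays 0, utility 0.
Bid 29: loses, pays 0, utility 0.
Bid 36: wins, pays 36, utility 38 - 36 = 2.
Bid 37: wins, pays 37, utility 38 - 37 = 1.
Bid 38: wins, pays 38, utility 38 - 38 = 0.
The best choice is 36 with utility 2.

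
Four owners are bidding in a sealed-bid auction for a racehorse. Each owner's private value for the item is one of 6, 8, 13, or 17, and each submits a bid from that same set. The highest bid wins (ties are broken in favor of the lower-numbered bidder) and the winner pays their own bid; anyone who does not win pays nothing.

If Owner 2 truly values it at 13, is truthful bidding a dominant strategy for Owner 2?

Consider the case where Owner 1 bids 6, Owner 3 bids 6 and Owner 4 bids 6.
Truthful bid 13: wins, pays 13, utility 13 - 13 = 0.
Bid 8 instead: wins, pays 8, utility 13 - 8 = 5.
Since 5 > 0, bidding 8 is strictly better here, so truthful bidding is not dominant.

No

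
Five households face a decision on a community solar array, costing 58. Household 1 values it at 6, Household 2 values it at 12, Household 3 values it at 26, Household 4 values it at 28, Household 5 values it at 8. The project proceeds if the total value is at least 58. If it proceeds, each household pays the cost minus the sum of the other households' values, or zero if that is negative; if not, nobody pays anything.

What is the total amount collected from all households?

10

Total value 80 ≥ cost 58, so it is built.
Household 1: others sum to 74; max(0, 58 - 74) = 0.
Household 2: others sum to 68; max(0, 58 - 68) = 0.
Household 3: others sum to 54; max(0, 58 - 54) = 4.
Household 4: others sum to 52; max(0, 58 - 52) = 6.
Household 5: others sum to 72; max(0, 58 - 72) = 0.
Total collected = 0 + 0 + 4 + 6 + 0 = 10.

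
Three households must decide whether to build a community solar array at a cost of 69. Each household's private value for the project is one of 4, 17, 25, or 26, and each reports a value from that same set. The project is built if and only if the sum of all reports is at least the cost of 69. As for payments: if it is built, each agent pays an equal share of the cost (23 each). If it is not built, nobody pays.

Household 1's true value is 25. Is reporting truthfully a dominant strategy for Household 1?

No

Consider the case where Household 2 reports 17 and Household 3 reports 26.
Truthful report 25: project not built, utility 0.
Report 26 instead: project built, pays 23, utility 25 - 23 = 2.
Since 2 > 0, reporting 26 is strictly better here, so truthful reporting is not dominant.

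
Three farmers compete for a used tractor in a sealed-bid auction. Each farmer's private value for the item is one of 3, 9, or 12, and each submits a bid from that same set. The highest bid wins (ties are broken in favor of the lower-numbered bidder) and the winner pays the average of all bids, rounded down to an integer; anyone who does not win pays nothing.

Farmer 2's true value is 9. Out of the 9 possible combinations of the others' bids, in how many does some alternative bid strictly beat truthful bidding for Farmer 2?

Others bid (9, 3): truth gives 0; bid 12 gives 1 > 0. Violating.
Others bid (3, 3): truth gives 4; no alternative beats it.
Others bid (3, 9): truth gives 2; no alternative beats it.
(Checking all 9 profiles: 1 has a profitable deviation, 8 do not.)

1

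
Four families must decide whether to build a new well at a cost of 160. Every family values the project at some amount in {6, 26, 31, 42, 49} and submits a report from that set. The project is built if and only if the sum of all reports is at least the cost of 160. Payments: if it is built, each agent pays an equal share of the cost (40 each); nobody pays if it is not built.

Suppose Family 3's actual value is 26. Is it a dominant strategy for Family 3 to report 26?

No

Consider the case where Family 1 reports 42, Family 2 reports 49 and Family 4 reports 49.
Truthful report 26: project built, pays 40, utility 26 - 40 = -14.
Report 6 instead: project not built, utility 0.
Since 0 > -14, reporting 6 is strictly better here, so truthful reporting is not dominant.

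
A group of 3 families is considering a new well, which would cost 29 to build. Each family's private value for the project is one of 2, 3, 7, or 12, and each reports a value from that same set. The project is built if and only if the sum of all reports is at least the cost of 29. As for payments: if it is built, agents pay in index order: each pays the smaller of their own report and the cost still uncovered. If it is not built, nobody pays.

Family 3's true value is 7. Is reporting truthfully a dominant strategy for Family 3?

Check each profile of the others' reports and compare truth against every alternative report.
Others report (12, 12): truth gives 2, best alternative gives 2.
Others report (2, 2): truth gives 0, best alternative gives 0.
Others report (2, 3): truth gives 0, best alternative gives 0.
Others report (2, 7): truth gives 0, best alternative gives 0.
Others report (2, 12): truth gives 0, best alternative gives 0.
Others report (3, 2): truth gives 0, best alternative gives 0.
(Remaining 10 profiles checked similarly; truth is weakly best in each.)
In every case the truthful report is at least as good as any alternative, so it is a dominant strategy.

Yes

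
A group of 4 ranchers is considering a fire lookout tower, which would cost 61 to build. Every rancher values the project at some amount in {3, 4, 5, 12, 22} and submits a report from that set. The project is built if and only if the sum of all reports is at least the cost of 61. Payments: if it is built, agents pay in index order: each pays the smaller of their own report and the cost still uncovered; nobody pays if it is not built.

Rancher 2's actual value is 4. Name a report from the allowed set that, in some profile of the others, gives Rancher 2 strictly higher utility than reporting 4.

Suppose Rancher 1 reports 22, Rancher 3 reports 22 and Rancher 4 reports 22.
Report 4: project built, pays 4, utility 4 - 4 = 0.
Report 3: project built, pays 3, utility 4 - 3 = 1.
So reporting 3 beats truth here (1 > 0).

3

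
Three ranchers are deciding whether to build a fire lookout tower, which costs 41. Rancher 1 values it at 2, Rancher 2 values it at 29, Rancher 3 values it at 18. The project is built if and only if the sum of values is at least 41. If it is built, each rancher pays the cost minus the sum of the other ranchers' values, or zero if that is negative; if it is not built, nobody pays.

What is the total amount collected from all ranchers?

Total value 49 ≥ cost 41, so it is built.
Rancher 1: others sum to 47; max(0, 41 - 47) = 0.
Rancher 2: others sum to 20; max(0, 41 - 20) = 21.
Rancher 3: others sum to 31; max(0, 41 - 31) = 10.
Total collected = 0 + 21 + 10 = 31.

31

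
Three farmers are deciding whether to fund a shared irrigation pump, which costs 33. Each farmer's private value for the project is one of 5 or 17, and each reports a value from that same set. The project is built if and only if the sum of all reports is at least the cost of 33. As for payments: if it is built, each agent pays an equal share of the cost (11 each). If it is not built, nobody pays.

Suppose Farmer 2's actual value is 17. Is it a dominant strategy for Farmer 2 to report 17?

Check each profile of the others' reports and compare truth against every alternative report.
Others report (5, 17): truth gives 6, best alternative gives 0.
Others report (17, 5): truth gives 6, best alternative gives 0.
Others report (17, 17): truth gives 6, best alternative gives 6.
Others report (5, 5): truth gives 0, best alternative gives 0.
In every case the truthful report is at least as good as any alternative, so it is a dominant strategy.

Yes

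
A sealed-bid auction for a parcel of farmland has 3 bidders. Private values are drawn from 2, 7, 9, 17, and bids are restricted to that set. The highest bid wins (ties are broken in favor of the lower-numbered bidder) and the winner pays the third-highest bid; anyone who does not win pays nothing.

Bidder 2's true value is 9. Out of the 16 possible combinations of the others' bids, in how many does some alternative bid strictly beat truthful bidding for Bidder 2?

4

Others bid (2, 17): truth gives 0; bid 17 gives 7 > 0. Violating.
Others bid (7, 17): truth gives 0; bid 17 gives 2 > 0. Violating.
Others bid (9, 2): truth gives 0; bid 17 gives 7 > 0. Violating.
Others bid (9, 7): truth gives 0; bid 17 gives 2 > 0. Violating.
Others bid (2, 2): truth gives 7; no alternative beats it.
Others bid (2, 7): truth gives 7; no alternative beats it.
(Checking all 16 profiles: 4 have a profitable deviation, 12 do not.)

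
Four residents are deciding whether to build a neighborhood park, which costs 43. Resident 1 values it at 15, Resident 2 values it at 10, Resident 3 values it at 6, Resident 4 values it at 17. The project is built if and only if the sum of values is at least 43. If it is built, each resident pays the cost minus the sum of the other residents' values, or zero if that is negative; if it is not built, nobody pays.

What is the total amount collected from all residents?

Total value 48 ≥ cost 43, so it is built.
Resident 1: others sum to 33; max(0, 43 - 33) = 10.
Resident 2: others sum to 38; max(0, 43 - 38) = 5.
Resident 3: others sum to 42; max(0, 43 - 42) = 1.
Resident 4: others sum to 31; max(0, 43 - 31) = 12.
Total collected = 10 + 5 + 1 + 12 = 28.

28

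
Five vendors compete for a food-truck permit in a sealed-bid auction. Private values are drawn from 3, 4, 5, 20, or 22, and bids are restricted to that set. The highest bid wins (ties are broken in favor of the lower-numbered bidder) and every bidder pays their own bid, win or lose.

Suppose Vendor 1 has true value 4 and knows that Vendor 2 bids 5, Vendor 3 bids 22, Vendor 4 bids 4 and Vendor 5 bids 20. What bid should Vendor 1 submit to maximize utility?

3

Bid 3: loses but pays 3, utility -3.
Bid 4: loses but pays 4, utility -4.
Bid 5: loses but pays 5, utility -5.
Bid 20: loses but pays 20, utility -20.
Bid 22: wins, pays 22, utility 4 - 22 = -18.
The best choice is 3 with utility -3.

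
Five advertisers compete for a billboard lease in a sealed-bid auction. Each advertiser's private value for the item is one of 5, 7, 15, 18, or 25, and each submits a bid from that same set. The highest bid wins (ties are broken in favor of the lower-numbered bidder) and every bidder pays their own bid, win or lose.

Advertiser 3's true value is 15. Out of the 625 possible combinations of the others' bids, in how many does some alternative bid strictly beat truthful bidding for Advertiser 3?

593

Others bid (5, 5, 5, 5): truth gives 0; bid 7 gives 8 > 0. Violating.
Others bid (5, 5, 5, 7): truth gives 0; bid 7 gives 8 > 0. Violating.
Others bid (5, 5, 5, 18): truth gives -15; bid 18 gives -3 > -15. Violating.
Others bid (5, 5, 5, 25): truth gives -15; bid 5 gives -5 > -15. Violating.
Others bid (5, 5, 5, 15): truth gives 0; no alternative beats it.
Others bid (5, 5, 7, 15): truth gives 0; no alternative beats it.
(Checking all 625 profiles: 593 have a profitable deviation, 32 do not.)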